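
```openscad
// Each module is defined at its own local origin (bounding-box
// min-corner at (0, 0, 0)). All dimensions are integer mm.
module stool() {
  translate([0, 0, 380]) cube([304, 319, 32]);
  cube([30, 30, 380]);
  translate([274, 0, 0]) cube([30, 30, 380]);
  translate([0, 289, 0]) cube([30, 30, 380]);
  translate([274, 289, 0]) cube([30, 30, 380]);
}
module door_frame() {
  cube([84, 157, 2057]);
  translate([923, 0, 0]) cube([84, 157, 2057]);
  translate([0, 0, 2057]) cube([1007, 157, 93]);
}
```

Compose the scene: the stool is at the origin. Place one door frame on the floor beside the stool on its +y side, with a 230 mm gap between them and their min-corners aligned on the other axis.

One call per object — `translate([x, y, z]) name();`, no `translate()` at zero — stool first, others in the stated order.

stool();
translate([0, 549, 0]) door_frame();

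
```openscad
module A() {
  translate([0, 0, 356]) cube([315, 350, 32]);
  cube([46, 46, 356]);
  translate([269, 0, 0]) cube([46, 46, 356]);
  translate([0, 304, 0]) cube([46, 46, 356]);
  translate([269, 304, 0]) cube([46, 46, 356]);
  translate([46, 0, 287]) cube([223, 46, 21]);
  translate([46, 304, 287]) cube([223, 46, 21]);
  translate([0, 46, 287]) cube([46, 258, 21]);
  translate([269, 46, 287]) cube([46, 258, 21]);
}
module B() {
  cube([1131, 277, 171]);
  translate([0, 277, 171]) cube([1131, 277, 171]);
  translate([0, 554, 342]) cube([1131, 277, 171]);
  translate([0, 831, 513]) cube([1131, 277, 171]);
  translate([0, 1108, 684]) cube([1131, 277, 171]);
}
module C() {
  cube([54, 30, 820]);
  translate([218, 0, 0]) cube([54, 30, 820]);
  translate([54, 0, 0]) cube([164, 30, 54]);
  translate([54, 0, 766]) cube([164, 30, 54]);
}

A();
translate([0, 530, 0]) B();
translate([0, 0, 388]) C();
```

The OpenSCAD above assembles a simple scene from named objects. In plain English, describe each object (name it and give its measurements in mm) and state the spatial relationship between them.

A is a four-legged stool. The seat is a 315×350×32 mm slab whose top surface is at z = 388 mm; four square legs, each 46×46 mm in cross-section, run from the floor (z = 0) to the underside of the seat, each flush with a corner of the seat. Four stretchers, 46 mm wide and 21 mm tall, connect adjacent legs with their undersides at z = 287 mm, each running between the inner faces of the legs it joins and aligned with the legs' outer faces on the other axis.

B is a straight staircase of 5 solid steps. Each step is 1131 mm wide (x), 277 mm deep (y, the going) and 171 mm tall (the rise). The first step rests on the floor; each subsequent step sits one going further in +y and one rise higher in +z, directly behind and above the previous step with no overlap.

C is a picture frame with a 164×712 mm rectangular opening (x by z) and a uniform 54 mm border on every side. Frame depth is 30 mm along y. It is built from two vertical stiles running the full outside height and two horizontal rails spanning the gap between the stiles.

The staircase is on the floor beside the stool on its +y side. The picture frame is on top of the stool.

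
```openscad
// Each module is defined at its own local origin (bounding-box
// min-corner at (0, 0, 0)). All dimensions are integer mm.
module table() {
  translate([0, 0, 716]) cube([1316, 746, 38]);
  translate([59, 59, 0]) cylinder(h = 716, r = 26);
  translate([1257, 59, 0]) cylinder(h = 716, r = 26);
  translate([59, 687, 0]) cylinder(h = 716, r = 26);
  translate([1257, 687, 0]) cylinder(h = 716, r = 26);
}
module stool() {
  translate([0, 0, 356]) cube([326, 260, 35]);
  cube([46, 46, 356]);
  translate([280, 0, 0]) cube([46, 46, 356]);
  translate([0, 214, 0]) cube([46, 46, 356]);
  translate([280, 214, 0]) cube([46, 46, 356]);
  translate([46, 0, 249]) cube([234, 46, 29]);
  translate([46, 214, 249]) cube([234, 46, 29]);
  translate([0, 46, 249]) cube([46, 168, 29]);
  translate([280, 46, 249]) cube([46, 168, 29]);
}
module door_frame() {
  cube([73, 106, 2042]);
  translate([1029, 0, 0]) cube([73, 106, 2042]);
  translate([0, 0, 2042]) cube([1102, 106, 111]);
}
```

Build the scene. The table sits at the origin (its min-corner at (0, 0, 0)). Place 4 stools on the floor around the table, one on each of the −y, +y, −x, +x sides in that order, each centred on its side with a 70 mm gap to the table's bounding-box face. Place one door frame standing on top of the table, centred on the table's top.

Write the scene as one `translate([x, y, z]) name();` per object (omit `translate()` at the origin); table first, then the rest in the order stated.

table();
translate([495, -330, 0]) stool();
translate([495, 816, 0]) stool();
translate([-396, 243, 0]) stool();
translate([1386, 243, 0]) stool();
translate([107, 320, 754]) door_frame();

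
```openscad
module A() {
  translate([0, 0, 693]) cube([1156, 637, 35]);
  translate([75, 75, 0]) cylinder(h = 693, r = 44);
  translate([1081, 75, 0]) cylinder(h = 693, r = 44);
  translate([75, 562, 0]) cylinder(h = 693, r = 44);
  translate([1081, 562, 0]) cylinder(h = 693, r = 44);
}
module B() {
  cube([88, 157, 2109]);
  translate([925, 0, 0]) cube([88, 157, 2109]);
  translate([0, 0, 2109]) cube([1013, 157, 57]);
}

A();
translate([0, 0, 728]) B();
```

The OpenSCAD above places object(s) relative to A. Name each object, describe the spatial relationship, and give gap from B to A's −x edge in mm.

A is a table. B is a door frame. The door frame is on top of the table. The gap from the door frame to the table's −x edge is 0 mm.

The door frame's min-x is at 0; the table's min-x is 0; gap = 0 mm.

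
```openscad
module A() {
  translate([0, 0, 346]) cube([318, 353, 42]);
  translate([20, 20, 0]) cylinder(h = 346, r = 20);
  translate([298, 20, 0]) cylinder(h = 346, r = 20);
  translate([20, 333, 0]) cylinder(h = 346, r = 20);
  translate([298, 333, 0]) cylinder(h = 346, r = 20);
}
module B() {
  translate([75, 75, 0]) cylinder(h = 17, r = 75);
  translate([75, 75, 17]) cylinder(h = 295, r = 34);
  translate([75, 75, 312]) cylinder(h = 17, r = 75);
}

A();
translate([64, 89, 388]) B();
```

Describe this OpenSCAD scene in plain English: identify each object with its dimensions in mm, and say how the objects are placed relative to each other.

A is a simple wooden stool: a rectangular seat 318 mm (x) by 353 mm (y), 42 mm thick, top face at z = 388 mm, on four round legs, each 40 mm in diameter. The legs rest on z = 0, each leg's axis is inset half a diameter from the nearest pair of seat edges (so the leg's bounding box is flush with the corner).

B is a spool: two coaxial disc flanges of radius 75 mm and thickness 17 mm, joined by a core cylinder of radius 34 mm and height 295 mm. The lower flange rests on z = 0 and the three cylinders share a vertical axis.

The spool is on top of the stool.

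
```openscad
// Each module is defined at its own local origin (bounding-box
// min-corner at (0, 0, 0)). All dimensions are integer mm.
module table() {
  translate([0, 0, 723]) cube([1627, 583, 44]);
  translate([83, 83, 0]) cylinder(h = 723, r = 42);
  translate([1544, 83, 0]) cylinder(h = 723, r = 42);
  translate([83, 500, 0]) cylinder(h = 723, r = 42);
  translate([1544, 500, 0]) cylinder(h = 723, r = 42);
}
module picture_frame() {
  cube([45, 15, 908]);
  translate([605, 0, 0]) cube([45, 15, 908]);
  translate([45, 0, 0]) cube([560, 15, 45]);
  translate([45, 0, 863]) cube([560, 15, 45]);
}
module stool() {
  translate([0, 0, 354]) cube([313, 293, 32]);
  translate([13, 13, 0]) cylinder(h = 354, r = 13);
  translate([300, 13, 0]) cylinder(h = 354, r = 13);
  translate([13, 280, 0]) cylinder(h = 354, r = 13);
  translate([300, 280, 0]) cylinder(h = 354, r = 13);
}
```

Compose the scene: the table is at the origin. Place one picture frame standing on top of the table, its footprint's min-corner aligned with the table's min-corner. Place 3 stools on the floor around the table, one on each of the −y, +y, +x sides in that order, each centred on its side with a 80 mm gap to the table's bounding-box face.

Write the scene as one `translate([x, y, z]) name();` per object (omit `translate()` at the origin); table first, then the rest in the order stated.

table();
translate([0, 0, 767]) picture_frame();
translate([657, -373, 0]) stool();
translate([657, 663, 0]) stool();
translate([1707, 145, 0]) stool();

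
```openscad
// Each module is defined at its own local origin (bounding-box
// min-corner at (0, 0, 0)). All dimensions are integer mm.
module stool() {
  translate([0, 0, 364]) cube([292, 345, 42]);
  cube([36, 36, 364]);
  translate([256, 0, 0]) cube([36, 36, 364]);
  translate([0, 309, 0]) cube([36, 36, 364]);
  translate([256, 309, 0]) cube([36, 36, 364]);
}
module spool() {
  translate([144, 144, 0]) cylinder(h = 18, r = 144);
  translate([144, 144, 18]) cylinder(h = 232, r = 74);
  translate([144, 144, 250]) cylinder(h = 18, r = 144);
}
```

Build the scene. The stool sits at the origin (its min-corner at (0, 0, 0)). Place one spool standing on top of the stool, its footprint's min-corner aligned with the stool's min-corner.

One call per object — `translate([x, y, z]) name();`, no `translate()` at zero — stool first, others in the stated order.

stool();
translate([0, 0, 406]) spool();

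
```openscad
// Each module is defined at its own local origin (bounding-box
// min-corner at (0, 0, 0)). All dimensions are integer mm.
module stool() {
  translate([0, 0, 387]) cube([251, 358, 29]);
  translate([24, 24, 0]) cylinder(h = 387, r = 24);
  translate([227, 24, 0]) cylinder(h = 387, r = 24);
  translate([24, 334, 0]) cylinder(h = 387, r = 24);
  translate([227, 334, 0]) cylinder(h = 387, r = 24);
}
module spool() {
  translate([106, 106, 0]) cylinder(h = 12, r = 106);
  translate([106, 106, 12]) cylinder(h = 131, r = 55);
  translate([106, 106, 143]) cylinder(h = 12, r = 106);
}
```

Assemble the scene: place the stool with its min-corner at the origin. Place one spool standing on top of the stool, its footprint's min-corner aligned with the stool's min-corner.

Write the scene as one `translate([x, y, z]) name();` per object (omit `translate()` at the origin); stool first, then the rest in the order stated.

stool();
translate([0, 0, 416]) spool();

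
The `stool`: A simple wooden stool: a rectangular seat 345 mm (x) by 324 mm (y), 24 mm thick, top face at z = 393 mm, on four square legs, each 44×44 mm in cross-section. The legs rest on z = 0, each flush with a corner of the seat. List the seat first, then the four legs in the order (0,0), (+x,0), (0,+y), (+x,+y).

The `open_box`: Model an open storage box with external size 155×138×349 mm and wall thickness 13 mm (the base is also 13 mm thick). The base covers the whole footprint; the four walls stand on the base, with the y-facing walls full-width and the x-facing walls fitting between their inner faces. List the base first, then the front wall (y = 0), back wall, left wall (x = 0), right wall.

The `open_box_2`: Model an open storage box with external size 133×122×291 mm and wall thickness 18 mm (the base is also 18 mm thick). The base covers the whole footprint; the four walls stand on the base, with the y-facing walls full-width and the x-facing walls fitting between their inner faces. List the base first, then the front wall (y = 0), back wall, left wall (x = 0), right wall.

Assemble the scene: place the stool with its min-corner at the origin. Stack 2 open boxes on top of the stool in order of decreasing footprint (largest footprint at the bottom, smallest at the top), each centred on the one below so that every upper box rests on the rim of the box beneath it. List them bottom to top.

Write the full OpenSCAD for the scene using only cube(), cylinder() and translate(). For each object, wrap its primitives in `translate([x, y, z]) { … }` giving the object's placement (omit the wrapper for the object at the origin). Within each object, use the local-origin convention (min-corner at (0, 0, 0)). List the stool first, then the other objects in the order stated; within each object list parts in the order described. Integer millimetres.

translate([0, 0, 369]) cube([345, 324, 24]);
cube([44, 44, 369]);
translate([301, 0, 0]) cube([44, 44, 369]);
translate([0, 280, 0]) cube([44, 44, 369]);
translate([301, 280, 0]) cube([44, 44, 369]);
translate([95, 93, 393]) {
  cube([155, 138, 13]);
  translate([0, 0, 13]) cube([155, 13, 336]);
  translate([0, 125, 13]) cube([155, 13, 336]);
  translate([0, 13, 13]) cube([13, 112, 336]);
  translate([142, 13, 13]) cube([13, 112, 336]);
}
translate([106, 101, 742]) {
  cube([133, 122, 18]);
  translate([0, 0, 18]) cube([133, 18, 273]);
  translate([0, 104, 18]) cube([133, 18, 273]);
  translate([0, 18, 18]) cube([18, 86, 273]);
  translate([115, 18, 18]) cube([18, 86, 273]);
}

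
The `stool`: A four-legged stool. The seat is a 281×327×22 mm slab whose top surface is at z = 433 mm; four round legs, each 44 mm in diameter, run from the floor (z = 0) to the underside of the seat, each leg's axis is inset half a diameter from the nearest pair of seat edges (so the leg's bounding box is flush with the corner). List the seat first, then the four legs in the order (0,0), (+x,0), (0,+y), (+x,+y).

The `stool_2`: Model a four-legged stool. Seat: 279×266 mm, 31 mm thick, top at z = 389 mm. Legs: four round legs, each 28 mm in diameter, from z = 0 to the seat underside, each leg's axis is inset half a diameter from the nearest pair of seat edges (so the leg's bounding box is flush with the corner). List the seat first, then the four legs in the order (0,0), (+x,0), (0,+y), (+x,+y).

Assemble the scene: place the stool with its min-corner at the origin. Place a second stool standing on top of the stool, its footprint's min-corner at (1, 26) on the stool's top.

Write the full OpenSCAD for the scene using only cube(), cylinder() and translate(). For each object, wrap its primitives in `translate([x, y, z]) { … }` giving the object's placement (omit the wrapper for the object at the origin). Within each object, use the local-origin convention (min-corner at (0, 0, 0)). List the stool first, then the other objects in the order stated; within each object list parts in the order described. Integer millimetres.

translate([0, 0, 411]) cube([281, 327, 22]);
translate([22, 22, 0]) cylinder(h = 411, r = 22);
translate([259, 22, 0]) cylinder(h = 411, r = 22);
translate([22, 305, 0]) cylinder(h = 411, r = 22);
translate([259, 305, 0]) cylinder(h = 411, r = 22);
translate([1, 26, 433]) {
  translate([0, 0, 358]) cube([279, 266, 31]);
  translate([14, 14, 0]) cylinder(h = 358, r = 14);
  translate([265, 14, 0]) cylinder(h = 358, r = 14);
  translate([14, 252, 0]) cylinder(h = 358, r = 14);
  translate([265, 252, 0]) cylinder(h = 358, r = 14);
}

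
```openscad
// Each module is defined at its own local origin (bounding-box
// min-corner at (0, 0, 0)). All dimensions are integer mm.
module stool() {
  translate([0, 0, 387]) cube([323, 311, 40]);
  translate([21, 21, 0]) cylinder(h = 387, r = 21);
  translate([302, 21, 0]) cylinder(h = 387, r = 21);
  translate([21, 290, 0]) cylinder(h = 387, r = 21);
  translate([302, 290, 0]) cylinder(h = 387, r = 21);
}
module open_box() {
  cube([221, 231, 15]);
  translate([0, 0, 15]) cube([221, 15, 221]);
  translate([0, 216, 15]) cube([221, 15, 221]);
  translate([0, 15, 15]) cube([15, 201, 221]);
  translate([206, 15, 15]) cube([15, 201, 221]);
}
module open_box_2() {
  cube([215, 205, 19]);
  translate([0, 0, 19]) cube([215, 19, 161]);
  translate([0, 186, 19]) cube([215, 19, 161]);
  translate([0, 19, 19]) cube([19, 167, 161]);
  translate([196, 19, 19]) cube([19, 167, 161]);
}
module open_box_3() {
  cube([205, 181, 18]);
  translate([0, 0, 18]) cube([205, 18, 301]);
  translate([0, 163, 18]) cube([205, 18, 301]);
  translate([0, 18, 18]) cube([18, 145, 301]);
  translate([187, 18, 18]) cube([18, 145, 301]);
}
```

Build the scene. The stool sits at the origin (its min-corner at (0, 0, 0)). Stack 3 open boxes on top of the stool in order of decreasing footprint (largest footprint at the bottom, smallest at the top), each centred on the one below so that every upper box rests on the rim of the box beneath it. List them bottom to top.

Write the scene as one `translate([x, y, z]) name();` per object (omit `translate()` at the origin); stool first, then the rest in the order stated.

stool();
translate([51, 40, 427]) open_box();
translate([54, 53, 663]) open_box_2();
translate([59, 65, 843]) open_box_3();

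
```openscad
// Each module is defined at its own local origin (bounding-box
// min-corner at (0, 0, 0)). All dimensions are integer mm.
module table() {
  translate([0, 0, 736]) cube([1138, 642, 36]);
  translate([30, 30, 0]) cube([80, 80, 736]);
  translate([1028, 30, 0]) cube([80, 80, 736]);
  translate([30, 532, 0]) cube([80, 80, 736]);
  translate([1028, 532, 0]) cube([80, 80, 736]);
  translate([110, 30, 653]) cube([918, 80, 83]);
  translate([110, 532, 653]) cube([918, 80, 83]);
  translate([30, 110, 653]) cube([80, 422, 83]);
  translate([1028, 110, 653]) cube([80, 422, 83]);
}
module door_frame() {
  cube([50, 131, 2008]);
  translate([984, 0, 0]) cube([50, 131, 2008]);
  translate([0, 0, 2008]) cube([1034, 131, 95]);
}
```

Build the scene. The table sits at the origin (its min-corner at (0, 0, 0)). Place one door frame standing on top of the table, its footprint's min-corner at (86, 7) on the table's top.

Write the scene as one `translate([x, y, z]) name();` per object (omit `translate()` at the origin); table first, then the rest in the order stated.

table();
translate([86, 7, 772]) door_frame();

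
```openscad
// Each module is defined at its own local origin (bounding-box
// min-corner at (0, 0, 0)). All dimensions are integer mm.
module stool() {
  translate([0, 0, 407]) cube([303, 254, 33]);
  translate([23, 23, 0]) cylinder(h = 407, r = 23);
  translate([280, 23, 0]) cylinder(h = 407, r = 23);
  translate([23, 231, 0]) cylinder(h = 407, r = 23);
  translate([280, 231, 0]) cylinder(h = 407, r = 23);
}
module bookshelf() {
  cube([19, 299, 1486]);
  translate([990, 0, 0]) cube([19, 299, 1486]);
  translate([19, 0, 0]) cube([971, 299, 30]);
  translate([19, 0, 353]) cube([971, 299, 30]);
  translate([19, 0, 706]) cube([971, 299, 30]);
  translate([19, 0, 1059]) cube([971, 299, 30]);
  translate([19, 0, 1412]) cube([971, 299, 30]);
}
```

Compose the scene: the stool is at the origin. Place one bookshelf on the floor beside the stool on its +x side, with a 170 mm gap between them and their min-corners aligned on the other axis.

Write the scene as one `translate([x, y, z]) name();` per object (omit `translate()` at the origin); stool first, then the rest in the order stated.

stool();
translate([473, 0, 0]) bookshelf();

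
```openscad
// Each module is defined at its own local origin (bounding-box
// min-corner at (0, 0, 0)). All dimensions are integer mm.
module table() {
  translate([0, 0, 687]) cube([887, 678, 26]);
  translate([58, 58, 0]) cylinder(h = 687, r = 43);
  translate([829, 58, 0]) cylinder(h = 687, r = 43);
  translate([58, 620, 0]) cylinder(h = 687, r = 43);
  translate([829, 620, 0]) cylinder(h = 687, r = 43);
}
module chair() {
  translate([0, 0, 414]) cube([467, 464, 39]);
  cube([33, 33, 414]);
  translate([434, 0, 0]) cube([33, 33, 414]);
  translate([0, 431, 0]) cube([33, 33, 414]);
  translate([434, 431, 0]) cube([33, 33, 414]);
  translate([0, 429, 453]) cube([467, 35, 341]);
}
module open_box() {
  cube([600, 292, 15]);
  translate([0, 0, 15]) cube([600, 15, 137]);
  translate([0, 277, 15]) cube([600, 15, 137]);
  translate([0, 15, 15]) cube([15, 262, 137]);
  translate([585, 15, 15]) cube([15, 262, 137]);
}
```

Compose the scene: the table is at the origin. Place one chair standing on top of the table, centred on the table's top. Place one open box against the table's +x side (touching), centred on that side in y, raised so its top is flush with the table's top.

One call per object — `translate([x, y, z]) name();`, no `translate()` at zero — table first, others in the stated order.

table();
translate([210, 107, 713]) chair();
translate([887, 193, 561]) open_box();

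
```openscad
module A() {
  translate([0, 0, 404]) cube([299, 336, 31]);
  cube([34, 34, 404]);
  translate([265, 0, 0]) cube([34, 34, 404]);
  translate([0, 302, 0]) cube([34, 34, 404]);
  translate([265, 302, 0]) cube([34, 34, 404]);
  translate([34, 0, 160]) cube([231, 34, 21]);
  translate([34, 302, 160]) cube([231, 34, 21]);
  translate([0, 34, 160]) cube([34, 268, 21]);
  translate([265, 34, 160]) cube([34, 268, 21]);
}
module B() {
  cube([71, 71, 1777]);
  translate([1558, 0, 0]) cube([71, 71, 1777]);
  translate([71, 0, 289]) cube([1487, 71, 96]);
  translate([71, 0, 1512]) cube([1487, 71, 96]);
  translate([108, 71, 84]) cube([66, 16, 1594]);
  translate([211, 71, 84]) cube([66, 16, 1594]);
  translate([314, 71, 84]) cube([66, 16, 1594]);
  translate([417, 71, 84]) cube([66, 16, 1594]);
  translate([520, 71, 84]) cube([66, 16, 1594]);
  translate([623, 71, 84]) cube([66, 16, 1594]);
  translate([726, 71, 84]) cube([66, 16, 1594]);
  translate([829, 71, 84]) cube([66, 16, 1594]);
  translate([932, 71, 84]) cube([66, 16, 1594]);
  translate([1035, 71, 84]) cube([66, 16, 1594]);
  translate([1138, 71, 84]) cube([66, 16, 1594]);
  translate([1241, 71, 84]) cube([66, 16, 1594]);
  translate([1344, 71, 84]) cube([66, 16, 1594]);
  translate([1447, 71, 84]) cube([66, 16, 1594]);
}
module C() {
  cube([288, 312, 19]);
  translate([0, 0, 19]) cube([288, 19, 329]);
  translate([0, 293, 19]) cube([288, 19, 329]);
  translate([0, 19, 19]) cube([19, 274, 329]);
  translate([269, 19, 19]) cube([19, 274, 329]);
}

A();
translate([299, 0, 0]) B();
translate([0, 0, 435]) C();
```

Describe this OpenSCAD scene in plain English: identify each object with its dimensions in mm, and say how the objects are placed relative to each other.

A is a four-legged stool. The seat is 299×336 mm, 31 mm thick, top at z = 435 mm. It stands on four square legs, each 34×34 mm in cross-section, from z = 0 to the seat underside, each flush with a corner of the seat. Four stretchers, 34 mm wide and 21 mm tall, connect adjacent legs with their undersides at z = 160 mm, each running between the inner faces of the legs it joins and aligned with the legs' outer faces on the other axis.

B is a fence section. Two 71×71 mm posts, 1777 mm tall, stand on the floor with a clear span of 1487 mm between their inner faces. Two horizontal rails of 71×96 mm section span the gap between the posts with their undersides at z = 289 mm and z = 1512 mm, flush with the posts' −y face. 14 pickets, each 66 mm wide, 16 mm thick and 1594 mm tall, are fixed to the +y face of the rails with their bottoms at z = 84 mm, evenly spaced across the span with equal gaps (rounded down to the nearest mm) at the −x end and between each pair — any rounding remainder accumulates at the +x end.

C is an open storage box with external size 288×312×348 mm and wall thickness 19 mm (the base is also 19 mm thick). The base covers the whole footprint; the four walls stand on the base, with the y-facing walls full-width and the x-facing walls fitting between their inner faces.

The fence section is against the stool's +x side, with their −y faces flush. The open box is on top of the stool.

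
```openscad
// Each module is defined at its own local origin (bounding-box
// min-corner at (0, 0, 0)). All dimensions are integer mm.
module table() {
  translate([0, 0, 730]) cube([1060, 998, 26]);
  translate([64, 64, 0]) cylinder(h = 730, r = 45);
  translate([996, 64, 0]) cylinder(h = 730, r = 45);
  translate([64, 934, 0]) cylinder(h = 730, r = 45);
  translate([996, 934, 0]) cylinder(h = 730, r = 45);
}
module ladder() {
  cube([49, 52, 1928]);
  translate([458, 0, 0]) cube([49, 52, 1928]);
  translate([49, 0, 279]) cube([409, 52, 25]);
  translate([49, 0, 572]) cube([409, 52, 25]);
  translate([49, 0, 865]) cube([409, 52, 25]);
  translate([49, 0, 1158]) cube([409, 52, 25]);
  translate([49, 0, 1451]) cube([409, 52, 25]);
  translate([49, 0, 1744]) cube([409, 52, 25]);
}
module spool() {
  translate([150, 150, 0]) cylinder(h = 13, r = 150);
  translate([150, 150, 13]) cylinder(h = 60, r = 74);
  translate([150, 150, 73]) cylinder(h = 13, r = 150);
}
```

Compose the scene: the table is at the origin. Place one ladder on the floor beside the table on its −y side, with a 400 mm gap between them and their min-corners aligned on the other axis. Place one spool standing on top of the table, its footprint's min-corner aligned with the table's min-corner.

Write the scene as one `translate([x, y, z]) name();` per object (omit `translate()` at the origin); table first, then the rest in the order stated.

table();
translate([0, -452, 0]) ladder();
translate([0, 0, 756]) spool();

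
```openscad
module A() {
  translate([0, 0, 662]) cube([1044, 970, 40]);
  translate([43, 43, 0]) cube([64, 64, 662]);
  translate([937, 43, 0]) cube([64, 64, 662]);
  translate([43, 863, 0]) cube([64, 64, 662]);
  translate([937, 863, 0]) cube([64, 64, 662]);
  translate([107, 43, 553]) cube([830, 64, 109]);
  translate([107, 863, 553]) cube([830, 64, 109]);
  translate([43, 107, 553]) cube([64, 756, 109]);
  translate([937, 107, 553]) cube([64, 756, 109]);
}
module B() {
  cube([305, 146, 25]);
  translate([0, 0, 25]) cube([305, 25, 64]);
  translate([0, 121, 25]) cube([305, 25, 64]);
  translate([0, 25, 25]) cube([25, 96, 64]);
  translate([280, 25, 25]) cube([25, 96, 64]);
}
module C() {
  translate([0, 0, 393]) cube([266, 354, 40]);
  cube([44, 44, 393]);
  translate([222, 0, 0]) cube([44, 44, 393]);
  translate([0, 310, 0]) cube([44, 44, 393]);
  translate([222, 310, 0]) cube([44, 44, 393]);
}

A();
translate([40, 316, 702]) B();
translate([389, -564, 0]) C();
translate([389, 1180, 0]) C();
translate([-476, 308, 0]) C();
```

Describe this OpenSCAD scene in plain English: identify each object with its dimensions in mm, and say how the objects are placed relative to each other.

A is a table with a 1044×970 mm rectangular top, 40 mm thick, top surface at z = 702 mm, supported by four 64×64 mm square legs, each inset 43 mm from the nearest pair of top edges, running from the floor. Four apron rails, 64 mm thick and 109 mm tall, run between adjacent legs with their top edges flush with the underside of the top and their outer faces flush with the legs' outer faces.

B is an open-topped rectangular box: outside dimensions 305×146×89 mm, with a uniform wall and base thickness of 25 mm. The base is a full 305×146 slab on the floor; four walls sit on top of the base. The front and back walls (the −y and +y sides) span the full width; the two side walls fit between them.

C is a four-legged stool. The seat is a 266×354×40 mm slab whose top surface is at z = 433 mm; four square legs, each 44×44 mm in cross-section, run from the floor (z = 0) to the underside of the seat, each flush with a corner of the seat.

The open box is on top of the table. Three stools sit around the table at the −y, +y, −x sides.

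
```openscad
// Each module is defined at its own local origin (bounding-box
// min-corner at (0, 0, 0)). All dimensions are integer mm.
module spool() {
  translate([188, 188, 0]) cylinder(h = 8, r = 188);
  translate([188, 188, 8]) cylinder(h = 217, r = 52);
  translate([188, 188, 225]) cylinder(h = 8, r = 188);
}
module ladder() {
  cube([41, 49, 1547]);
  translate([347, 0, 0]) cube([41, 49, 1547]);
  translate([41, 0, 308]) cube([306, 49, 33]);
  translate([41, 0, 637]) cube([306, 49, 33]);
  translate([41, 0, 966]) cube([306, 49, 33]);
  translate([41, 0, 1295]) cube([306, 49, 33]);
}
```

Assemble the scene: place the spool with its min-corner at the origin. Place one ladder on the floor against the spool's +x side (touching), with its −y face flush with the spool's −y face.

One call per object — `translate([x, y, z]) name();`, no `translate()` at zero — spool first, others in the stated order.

spool();
translate([376, 0, 0]) ladder();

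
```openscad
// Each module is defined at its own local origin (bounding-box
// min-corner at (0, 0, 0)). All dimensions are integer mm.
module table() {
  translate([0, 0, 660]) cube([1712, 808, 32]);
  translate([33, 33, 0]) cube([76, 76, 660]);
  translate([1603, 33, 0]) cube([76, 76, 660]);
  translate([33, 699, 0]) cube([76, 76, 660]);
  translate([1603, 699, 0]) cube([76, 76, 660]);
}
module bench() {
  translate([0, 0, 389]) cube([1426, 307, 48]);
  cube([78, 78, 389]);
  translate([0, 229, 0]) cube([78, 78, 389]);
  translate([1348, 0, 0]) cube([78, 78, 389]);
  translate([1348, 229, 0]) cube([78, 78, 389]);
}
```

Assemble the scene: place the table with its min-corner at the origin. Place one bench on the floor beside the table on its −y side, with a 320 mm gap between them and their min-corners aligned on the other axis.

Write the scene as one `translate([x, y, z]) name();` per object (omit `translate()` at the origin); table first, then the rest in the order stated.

table();
translate([0, -627, 0]) bench();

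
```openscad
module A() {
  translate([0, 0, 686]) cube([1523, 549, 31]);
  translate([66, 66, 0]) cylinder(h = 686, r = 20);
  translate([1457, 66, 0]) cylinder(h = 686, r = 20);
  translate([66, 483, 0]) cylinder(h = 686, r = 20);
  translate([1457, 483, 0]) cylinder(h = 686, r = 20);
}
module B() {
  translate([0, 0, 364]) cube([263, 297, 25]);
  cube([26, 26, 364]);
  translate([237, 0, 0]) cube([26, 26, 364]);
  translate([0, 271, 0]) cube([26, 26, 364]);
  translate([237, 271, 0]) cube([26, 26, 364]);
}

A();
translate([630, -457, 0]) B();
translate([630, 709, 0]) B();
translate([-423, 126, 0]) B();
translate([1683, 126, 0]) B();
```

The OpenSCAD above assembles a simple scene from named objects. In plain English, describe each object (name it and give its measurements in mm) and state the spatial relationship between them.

A is a table with a 1523×549 mm rectangular top, 31 mm thick, top surface at z = 717 mm, supported by four round legs of 40 mm diameter, each leg's bounding box inset 46 mm from the nearest pair of top edges, running from the floor.

B is a four-legged stool. The seat is 263×297 mm, 25 mm thick, top at z = 389 mm. It stands on four square legs, each 26×26 mm in cross-section, from z = 0 to the seat underside, each flush with a corner of the seat.

Four stools sit around the table at the −y, +y, −x, +x sides.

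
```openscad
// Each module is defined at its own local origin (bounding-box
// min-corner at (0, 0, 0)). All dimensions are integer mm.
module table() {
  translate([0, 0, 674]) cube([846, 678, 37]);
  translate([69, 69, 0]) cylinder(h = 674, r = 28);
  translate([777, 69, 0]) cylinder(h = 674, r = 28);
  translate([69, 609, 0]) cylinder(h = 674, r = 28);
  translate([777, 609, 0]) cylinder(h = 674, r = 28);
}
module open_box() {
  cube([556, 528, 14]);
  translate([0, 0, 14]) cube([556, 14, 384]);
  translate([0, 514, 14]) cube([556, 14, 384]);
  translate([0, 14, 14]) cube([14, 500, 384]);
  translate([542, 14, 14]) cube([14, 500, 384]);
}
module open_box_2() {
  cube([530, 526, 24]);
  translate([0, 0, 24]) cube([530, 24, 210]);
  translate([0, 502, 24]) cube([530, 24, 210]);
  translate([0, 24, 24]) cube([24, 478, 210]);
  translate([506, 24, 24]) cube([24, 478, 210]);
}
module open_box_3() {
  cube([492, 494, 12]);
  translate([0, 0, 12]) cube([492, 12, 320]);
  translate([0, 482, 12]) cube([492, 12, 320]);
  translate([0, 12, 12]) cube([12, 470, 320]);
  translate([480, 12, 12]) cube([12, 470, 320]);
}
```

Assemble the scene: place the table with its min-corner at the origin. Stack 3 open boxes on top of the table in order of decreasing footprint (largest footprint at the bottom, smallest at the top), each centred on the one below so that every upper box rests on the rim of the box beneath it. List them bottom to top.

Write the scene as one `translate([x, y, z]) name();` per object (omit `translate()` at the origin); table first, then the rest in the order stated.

table();
translate([145, 75, 711]) open_box();
translate([158, 76, 1109]) open_box_2();
translate([177, 92, 1343]) open_box_3();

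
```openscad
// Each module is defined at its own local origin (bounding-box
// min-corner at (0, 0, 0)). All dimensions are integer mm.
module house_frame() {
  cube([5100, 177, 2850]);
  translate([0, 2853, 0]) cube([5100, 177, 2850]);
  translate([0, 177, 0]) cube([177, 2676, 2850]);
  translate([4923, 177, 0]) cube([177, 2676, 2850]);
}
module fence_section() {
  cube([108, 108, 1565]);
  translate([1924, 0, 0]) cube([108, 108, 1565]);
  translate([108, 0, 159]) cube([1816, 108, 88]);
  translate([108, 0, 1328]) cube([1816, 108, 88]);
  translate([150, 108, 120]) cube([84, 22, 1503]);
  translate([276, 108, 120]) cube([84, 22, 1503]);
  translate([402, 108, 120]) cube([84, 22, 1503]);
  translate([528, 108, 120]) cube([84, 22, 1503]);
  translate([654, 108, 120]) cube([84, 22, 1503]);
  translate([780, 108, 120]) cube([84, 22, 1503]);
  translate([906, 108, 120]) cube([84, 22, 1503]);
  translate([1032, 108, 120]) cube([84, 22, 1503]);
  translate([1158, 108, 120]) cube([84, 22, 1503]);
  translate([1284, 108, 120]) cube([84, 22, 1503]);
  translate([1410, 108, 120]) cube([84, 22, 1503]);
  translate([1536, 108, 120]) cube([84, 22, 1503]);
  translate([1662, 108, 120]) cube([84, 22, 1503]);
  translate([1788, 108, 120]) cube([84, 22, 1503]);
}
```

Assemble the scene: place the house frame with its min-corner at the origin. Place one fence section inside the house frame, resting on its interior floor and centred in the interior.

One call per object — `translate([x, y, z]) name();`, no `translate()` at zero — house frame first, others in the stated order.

house_frame();
translate([1534, 1450, 0]) fence_section();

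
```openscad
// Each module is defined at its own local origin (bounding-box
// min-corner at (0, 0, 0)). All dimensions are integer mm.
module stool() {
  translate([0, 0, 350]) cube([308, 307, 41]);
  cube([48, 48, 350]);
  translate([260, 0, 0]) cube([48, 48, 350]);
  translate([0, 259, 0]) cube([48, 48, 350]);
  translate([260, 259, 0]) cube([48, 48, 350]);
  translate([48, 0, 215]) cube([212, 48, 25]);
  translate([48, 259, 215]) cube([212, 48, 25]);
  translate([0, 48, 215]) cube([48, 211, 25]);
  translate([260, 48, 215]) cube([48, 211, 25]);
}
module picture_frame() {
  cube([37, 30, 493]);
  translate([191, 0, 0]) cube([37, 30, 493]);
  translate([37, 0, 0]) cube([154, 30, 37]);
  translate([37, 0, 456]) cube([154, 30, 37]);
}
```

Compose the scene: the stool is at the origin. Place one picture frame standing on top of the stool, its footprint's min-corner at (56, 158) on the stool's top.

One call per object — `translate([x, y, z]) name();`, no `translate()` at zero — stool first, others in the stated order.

stool();
translate([56, 158, 391]) picture_frame();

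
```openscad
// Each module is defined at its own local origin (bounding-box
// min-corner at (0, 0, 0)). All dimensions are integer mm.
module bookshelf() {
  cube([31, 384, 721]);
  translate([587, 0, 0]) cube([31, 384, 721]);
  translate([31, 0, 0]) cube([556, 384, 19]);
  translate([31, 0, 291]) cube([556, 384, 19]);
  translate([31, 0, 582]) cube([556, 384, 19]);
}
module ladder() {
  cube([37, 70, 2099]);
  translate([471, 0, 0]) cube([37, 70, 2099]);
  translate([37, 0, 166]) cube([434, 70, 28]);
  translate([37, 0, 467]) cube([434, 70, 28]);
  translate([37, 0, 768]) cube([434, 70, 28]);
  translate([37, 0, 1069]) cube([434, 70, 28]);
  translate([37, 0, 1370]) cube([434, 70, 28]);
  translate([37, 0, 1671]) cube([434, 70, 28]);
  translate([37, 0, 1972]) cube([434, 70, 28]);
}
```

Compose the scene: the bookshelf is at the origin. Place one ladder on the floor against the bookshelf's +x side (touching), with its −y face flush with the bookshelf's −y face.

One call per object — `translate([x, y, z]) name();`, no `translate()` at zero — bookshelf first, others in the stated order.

bookshelf();
translate([618, 0, 0]) ladder();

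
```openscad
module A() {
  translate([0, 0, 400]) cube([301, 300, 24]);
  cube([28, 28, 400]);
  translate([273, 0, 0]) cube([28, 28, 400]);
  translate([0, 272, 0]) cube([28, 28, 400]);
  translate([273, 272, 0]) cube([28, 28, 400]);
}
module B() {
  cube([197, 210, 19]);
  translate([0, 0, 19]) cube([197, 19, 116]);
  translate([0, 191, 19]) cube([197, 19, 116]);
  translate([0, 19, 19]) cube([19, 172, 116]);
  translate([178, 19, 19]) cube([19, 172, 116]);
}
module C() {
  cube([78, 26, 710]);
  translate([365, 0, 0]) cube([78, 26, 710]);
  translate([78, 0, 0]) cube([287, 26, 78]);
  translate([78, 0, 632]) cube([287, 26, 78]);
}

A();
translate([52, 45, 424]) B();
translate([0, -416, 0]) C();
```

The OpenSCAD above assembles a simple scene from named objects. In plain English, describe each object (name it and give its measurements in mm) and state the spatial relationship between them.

A is a simple wooden stool: a rectangular seat 301 mm (x) by 300 mm (y), 24 mm thick, top face at z = 424 mm, on four square legs, each 28×28 mm in cross-section. The legs rest on z = 0, each flush with a corner of the seat.

B is an open-topped rectangular box: outside dimensions 197×210×135 mm, with a uniform wall and base thickness of 19 mm. The base is a full 197×210 slab on the floor; four walls sit on top of the base. The front and back walls (the −y and +y sides) span the full width; the two side walls fit between them.

C is a rectangular picture frame lying in the x–z plane (depth along y). The opening is 287 mm wide (x) by 554 mm tall (z), surrounded by a border 78 mm wide on all four sides. The frame is 26 mm deep and is made of two full-height vertical stiles with two horizontal rails fitted between them.

The open box is on top of the stool, centred. The picture frame is on the floor beside the stool on its −y side.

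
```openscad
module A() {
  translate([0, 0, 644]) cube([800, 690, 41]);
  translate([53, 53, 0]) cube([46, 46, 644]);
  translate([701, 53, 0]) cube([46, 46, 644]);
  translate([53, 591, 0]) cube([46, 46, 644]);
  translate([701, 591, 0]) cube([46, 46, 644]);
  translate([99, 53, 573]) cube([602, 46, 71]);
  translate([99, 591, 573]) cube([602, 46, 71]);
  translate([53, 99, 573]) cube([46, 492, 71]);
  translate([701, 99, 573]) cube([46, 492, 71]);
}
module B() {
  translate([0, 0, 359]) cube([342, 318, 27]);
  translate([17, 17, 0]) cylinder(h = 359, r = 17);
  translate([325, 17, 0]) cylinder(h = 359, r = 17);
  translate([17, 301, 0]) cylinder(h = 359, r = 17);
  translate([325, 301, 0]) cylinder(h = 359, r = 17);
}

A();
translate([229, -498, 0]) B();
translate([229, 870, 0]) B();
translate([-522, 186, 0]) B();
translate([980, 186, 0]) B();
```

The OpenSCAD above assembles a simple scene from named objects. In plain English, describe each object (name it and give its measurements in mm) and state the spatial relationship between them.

A is a table with a 800×690 mm rectangular top, 41 mm thick, top surface at z = 685 mm, supported by four 46×46 mm square legs, each inset 53 mm from the nearest pair of top edges, running from the floor. Four apron rails, 46 mm thick and 71 mm tall, run between adjacent legs with their top edges flush with the underside of the top and their outer faces flush with the legs' outer faces.

B is a four-legged stool. The seat is 342×318 mm, 27 mm thick, top at z = 386 mm. It stands on four round legs, each 34 mm in diameter, from z = 0 to the seat underside, each leg's axis is inset half a diameter from the nearest pair of seat edges (so the leg's bounding box is flush with the corner).

Four stools sit around the table at the −y, +y, −x, +x sides.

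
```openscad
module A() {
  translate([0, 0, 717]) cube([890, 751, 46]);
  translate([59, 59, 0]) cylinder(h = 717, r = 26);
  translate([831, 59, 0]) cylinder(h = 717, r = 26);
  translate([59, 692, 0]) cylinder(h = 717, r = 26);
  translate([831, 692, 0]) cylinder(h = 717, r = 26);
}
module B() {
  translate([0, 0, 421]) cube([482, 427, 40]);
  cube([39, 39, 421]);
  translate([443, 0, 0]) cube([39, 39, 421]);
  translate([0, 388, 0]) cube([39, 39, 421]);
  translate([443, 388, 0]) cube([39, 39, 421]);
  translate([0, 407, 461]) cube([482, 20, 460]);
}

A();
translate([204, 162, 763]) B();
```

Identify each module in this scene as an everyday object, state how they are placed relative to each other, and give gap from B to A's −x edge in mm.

The chair's min-x is at 204; the table's min-x is 0; gap = 204 mm.

A is a table. B is a chair. The chair is on top of the table, centred. The gap from the chair to the table's −x edge is 204 mm.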